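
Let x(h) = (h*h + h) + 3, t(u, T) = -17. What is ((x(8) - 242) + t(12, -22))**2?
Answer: 33856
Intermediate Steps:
x(h) = 3 + h + h**2 (x(h) = (h**2 + h) + 3 = (h + h**2) + 3 = 3 + h + h**2)
((x(8) - 242) + t(12, -22))**2 = (((3 + 8 + 8**2) - 242) - 17)**2 = (((3 + 8 + 64) - 242) - 17)**2 = ((75 - 242) - 17)**2 = (-167 - 17)**2 = (-184)**2 = 33856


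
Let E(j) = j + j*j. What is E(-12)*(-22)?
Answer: -2904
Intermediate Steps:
E(j) = j + j**2
E(-12)*(-22) = -12*(1 - 12)*(-22) = -12*(-11)*(-22) = 132*(-22) = -2904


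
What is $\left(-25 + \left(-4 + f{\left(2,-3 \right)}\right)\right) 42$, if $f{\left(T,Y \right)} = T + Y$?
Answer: $-1260$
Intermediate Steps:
$\left(-25 + \left(-4 + f{\left(2,-3 \right)}\right)\right) 42 = \left(-25 + \left(-4 + \left(2 - 3\right)\right)\right) 42 = \left(-25 - 5\right) 42 = \left(-30\right) 42 = -1260$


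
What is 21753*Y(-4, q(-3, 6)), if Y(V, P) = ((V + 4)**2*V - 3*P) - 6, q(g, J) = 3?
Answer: -326295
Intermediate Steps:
Y(V, P) = -6 - 3*P + V*(4 + V)**2 (Y(V, P) = ((4 + V)**2*V - 3*P) - 6 = (V*(4 + V)**2 - 3*P) - 6 = (-3*P + V*(4 + V)**2) - 6 = -6 - 3*P + V*(4 + V)**2)
21753*Y(-4, q(-3, 6)) = 21753*(-6 - 3*3 - 4*(4 - 4)**2) = 21753*(-6 - 9 - 4*0**2) = 21753*(-6 - 9 - 4*0) = 21753*(-6 - 9 + 0) = 21753*(-15) = -326295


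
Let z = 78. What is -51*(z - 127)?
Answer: 2499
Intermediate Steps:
-51*(z - 127) = -51*(78 - 127) = -51*(-49) = 2499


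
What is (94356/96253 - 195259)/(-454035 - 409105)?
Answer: 18794170171/83079814420 ≈ 0.22622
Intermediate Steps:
(94356/96253 - 195259)/(-454035 - 409105) = (94356*(1/96253) - 195259)/(-863140) = (94356/96253 - 195259)*(-1/863140) = -18794170171/96253*(-1/863140) = 18794170171/83079814420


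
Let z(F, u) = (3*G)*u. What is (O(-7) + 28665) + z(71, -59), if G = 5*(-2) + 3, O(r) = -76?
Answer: 29828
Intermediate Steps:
G = -7 (G = -10 + 3 = -7)
z(F, u) = -21*u (z(F, u) = (3*(-7))*u = -21*u)
(O(-7) + 28665) + z(71, -59) = (-76 + 28665) - 21*(-59) = 28589 + 1239 = 29828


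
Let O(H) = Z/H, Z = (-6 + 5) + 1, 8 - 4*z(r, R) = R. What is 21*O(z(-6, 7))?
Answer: 0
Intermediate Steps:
z(r, R) = 2 - R/4
Z = 0 (Z = -1 + 1 = 0)
O(H) = 0 (O(H) = 0/H = 0)
21*O(z(-6, 7)) = 21*0 = 0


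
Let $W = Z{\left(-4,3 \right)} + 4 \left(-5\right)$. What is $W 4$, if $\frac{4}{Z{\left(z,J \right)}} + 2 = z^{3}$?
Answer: $- \frac{2648}{33} \approx -80.242$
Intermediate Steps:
$Z{\left(z,J \right)} = \frac{4}{-2 + z^{3}}$
$W = - \frac{662}{33}$ ($W = \frac{4}{-2 + \left(-4\right)^{3}} + 4 \left(-5\right) = \frac{4}{-2 - 64} - 20 = \frac{4}{-66} - 20 = 4 \left(- \frac{1}{66}\right) - 20 = - \frac{2}{33} - 20 = - \frac{662}{33} \approx -20.061$)
$W 4 = \left(- \frac{662}{33}\right) 4 = - \frac{2648}{33}$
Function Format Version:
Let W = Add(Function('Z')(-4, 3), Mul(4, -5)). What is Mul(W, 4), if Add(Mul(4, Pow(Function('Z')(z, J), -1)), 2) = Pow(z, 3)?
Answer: Rational(-2648, 33) ≈ -80.242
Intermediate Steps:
Function('Z')(z, J) = Mul(4, Pow(Add(-2, Pow(z, 3)), -1))
W = Rational(-662, 33) (W = Add(Mul(4, Pow(Add(-2, Pow(-4, 3)), -1)), Mul(4, -5)) = Add(Mul(4, Pow(Add(-2, -64), -1)), -20) = Add(Mul(4, Pow(-66, -1)), -20) = Add(Mul(4, Rational(-1, 66)), -20) = Add(Rational(-2, 33), -20) = Rational(-662, 33) ≈ -20.061)
Mul(W, 4) = Mul(Rational(-662, 33), 4) = Rational(-2648, 33)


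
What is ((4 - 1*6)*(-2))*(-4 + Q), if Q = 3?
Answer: -4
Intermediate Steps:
((4 - 1*6)*(-2))*(-4 + Q) = ((4 - 1*6)*(-2))*(-4 + 3) = ((4 - 6)*(-2))*(-1) = -2*(-2)*(-1) = 4*(-1) = -4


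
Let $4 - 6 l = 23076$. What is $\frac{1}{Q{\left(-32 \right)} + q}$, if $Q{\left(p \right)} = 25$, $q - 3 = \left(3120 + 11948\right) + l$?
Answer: $\frac{3}{33752} \approx 8.8884 \cdot 10^{-5}$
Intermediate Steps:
$l = - \frac{11536}{3}$ ($l = \frac{2}{3} - 3846 = - \frac{11536}{3} \approx -3845.3$)
$q = \frac{33677}{3}$ ($q = 3 + \left(\left(3120 + 11948\right) - \frac{11536}{3}\right) = 3 + \left(15068 - \frac{11536}{3}\right) = 3 + \frac{33668}{3} = \frac{33677}{3} \approx 11226.0$)
$\frac{1}{Q{\left(-32 \right)} + q} = \frac{1}{25 + \frac{33677}{3}} = \frac{1}{\frac{33752}{3}} = \frac{3}{33752}$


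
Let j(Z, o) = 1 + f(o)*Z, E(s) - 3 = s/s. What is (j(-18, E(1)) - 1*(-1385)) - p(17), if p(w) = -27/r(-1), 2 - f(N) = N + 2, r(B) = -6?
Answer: 2907/2 ≈ 1453.5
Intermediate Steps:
E(s) = 4 (E(s) = 3 + s/s = 3 + 1 = 4)
f(N) = -N (f(N) = 2 - (N + 2) = 2 - (2 + N) = 2 + (-2 - N) = -N)
j(Z, o) = 1 - Z*o (j(Z, o) = 1 + (-o)*Z = 1 - Z*o)
p(w) = 9/2 (p(w) = -27/(-6) = -27*(-1/6) = 9/2)
(j(-18, E(1)) - 1*(-1385)) - p(17) = ((1 - 1*(-18)*4) - 1*(-1385)) - 1*9/2 = ((1 + 72) + 1385) - 9/2 = (73 + 1385) - 9/2 = 1458 - 9/2 = 2907/2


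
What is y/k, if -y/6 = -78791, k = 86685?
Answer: 157582/28895 ≈ 5.4536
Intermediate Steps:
y = 472746 (y = -6*(-78791) = 472746)
y/k = 472746/86685 = 472746*(1/86685) = 157582/28895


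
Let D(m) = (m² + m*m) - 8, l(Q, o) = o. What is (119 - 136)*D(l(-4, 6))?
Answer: -1088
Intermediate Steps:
D(m) = -8 + 2*m² (D(m) = (m² + m²) - 8 = 2*m² - 8 = -8 + 2*m²)
(119 - 136)*D(l(-4, 6)) = (119 - 136)*(-8 + 2*6²) = -17*(-8 + 2*36) = -17*(-8 + 72) = -17*64 = -1088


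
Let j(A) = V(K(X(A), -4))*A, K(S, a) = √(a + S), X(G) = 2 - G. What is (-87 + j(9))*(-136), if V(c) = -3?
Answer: 15504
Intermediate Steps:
K(S, a) = √(S + a)
j(A) = -3*A
(-87 + j(9))*(-136) = (-87 - 3*9)*(-136) = (-87 - 27)*(-136) = -114*(-136) = 15504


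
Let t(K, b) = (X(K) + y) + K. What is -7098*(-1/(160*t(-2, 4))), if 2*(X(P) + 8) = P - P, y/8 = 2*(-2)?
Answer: -169/160 ≈ -1.0562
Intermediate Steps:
y = -32 (y = 8*(2*(-2)) = 8*(-4) = -32)
X(P) = -8 (X(P) = -8 + (P - P)/2 = -8 + (½)*0 = -8 + 0 = -8)
t(K, b) = -40 + K (t(K, b) = (-8 - 32) + K = -40 + K)
-7098*(-1/(160*t(-2, 4))) = -7098*(-1/(160*(-40 - 2))) = -7098/((-160*(-42))) = -7098/6720 = -7098*1/6720 = -169/160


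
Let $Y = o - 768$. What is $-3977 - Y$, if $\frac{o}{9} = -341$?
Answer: $-140$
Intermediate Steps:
$o = -3069$ ($o = 9 \left(-341\right) = -3069$)
$Y = -3837$ ($Y = -3069 - 768 = -3837$)
$-3977 - Y = -3977 - -3837 = -3977 + 3837 = -140$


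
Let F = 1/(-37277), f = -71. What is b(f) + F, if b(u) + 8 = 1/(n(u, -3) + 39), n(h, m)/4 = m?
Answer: -8014582/1006479 ≈ -7.9630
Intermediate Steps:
n(h, m) = 4*m
b(u) = -215/27 (b(u) = -8 + 1/(4*(-3) + 39) = -8 + 1/(-12 + 39) = -8 + 1/27 = -215/27)
F = -1/37277 ≈ -2.6826e-5
b(f) + F = -215/27 - 1/37277 = -8014582/1006479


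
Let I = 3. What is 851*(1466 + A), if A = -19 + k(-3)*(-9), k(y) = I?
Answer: 1208420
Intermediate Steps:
k(y) = 3
A = -46 (A = -19 + 3*(-9) = -19 - 27 = -46)
851*(1466 + A) = 851*(1466 - 46) = 851*1420 = 1208420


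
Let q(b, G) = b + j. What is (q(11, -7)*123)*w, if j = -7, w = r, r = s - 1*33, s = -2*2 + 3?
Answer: -16728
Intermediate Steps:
s = -1 (s = -4 + 3 = -1)
r = -34 (r = -1 - 1*33 = -1 - 33 = -34)
w = -34
q(b, G) = -7 + b (q(b, G) = b - 7 = -7 + b)
(q(11, -7)*123)*w = ((-7 + 11)*123)*(-34) = (4*123)*(-34) = 492*(-34) = -16728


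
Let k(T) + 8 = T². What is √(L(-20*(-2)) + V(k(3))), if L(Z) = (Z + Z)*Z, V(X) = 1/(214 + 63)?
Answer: 3*√27281453/277 ≈ 56.569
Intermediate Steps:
k(T) = -8 + T²
V(X) = 1/277
L(Z) = 2*Z² (L(Z) = (2*Z)*Z = 2*Z²)
√(L(-20*(-2)) + V(k(3))) = √(2*(-20*(-2))² + 1/277) = √(2*40² + 1/277) = √(2*1600 + 1/277) = √(3200 + 1/277) = √(886401/277) = 3*√27281453/277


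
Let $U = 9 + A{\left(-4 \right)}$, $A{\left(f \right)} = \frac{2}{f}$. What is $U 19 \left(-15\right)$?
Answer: $- \frac{4845}{2} \approx -2422.5$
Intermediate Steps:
$U = \frac{17}{2}$ ($U = 9 + \frac{2}{-4} = 9 + 2 \left(- \frac{1}{4}\right) = 9 - \frac{1}{2} = \frac{17}{2} \approx 8.5$)
$U 19 \left(-15\right) = \frac{17}{2} \cdot 19 \left(-15\right) = \frac{323}{2} \left(-15\right) = - \frac{4845}{2}$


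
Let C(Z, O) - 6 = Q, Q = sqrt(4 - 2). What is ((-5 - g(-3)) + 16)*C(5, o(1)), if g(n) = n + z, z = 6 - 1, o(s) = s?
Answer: 54 + 9*sqrt(2) ≈ 66.728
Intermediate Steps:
z = 5
Q = sqrt(2) ≈ 1.4142
C(Z, O) = 6 + sqrt(2)
g(n) = 5 + n (g(n) = n + 5 = 5 + n)
((-5 - g(-3)) + 16)*C(5, o(1)) = ((-5 - (5 - 3)) + 16)*(6 + sqrt(2)) = ((-5 - 1*2) + 16)*(6 + sqrt(2)) = ((-5 - 2) + 16)*(6 + sqrt(2)) = (-7 + 16)*(6 + sqrt(2)) = 9*(6 + sqrt(2)) = 54 + 9*sqrt(2)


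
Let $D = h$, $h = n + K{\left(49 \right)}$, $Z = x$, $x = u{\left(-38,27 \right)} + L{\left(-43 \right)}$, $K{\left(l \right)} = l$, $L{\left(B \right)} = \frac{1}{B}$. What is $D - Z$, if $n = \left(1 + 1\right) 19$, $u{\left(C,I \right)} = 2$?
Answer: $\frac{3656}{43} \approx 85.023$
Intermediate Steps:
$n = 38$ ($n = 2 \cdot 19 = 38$)
$x = \frac{85}{43}$ ($x = 2 + \frac{1}{-43} = 2 - \frac{1}{43} = \frac{85}{43} \approx 1.9767$)
$Z = \frac{85}{43} \approx 1.9767$
$h = 87$ ($h = 38 + 49 = 87$)
$D = 87$
$D - Z = 87 - \frac{85}{43} = \frac{3656}{43}$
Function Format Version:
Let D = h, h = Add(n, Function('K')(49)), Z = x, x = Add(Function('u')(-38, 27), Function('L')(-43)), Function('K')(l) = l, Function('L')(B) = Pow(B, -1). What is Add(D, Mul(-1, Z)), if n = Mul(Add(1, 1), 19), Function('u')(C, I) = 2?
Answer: Rational(3656, 43) ≈ 85.023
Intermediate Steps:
n = 38 (n = Mul(2, 19) = 38)
x = Rational(85, 43) (x = Add(2, Pow(-43, -1)) = Add(2, Rational(-1, 43)) = Rational(85, 43) ≈ 1.9767)
Z = Rational(85, 43) ≈ 1.9767
h = 87 (h = Add(38, 49) = 87)
D = 87
Add(D, Mul(-1, Z)) = Add(87, Mul(-1, Rational(85, 43))) = Add(87, Rational(-85, 43)) = Rational(3656, 43)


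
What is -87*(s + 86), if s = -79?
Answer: -609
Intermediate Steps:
-87*(s + 86) = -87*(-79 + 86) = -87*7 = -609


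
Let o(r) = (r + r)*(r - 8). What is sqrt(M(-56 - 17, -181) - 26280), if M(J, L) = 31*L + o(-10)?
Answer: I*sqrt(31531) ≈ 177.57*I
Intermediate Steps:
o(r) = 2*r*(-8 + r) (o(r) = (2*r)*(-8 + r) = 2*r*(-8 + r))
M(J, L) = 360 + 31*L (M(J, L) = 31*L + 2*(-10)*(-8 - 10) = 31*L + 2*(-10)*(-18) = 31*L + 360 = 360 + 31*L)
sqrt(M(-56 - 17, -181) - 26280) = sqrt((360 + 31*(-181)) - 26280) = sqrt((360 - 5611) - 26280) = sqrt(-5251 - 26280) = sqrt(-31531) = I*sqrt(31531)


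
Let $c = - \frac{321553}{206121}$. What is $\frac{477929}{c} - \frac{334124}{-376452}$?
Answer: $- \frac{9271158026787574}{30262317489} \approx -3.0636 \cdot 10^{5}$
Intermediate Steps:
$c = - \frac{321553}{206121}$ ($c = \left(-321553\right) \frac{1}{206121} = - \frac{321553}{206121} \approx -1.56$)
$\frac{477929}{c} - \frac{334124}{-376452} = \frac{477929}{- \frac{321553}{206121}} - \frac{334124}{-376452} = 477929 \left(- \frac{206121}{321553}\right) - - \frac{83531}{94113} = - \frac{98511203409}{321553} + \frac{83531}{94113} = - \frac{9271158026787574}{30262317489}$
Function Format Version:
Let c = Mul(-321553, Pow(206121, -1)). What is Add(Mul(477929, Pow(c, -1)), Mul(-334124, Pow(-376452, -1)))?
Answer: Rational(-9271158026787574, 30262317489) ≈ -3.0636e+5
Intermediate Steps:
c = Rational(-321553, 206121) (c = Mul(-321553, Rational(1, 206121)) = Rational(-321553, 206121) ≈ -1.5600)
Add(Mul(477929, Pow(c, -1)), Mul(-334124, Pow(-376452, -1))) = Add(Mul(477929, Pow(Rational(-321553, 206121), -1)), Mul(-334124, Pow(-376452, -1))) = Add(Mul(477929, Rational(-206121, 321553)), Mul(-334124, Rational(-1, 376452))) = Add(Rational(-98511203409, 321553), Rational(83531, 94113)) = Rational(-9271158026787574, 30262317489)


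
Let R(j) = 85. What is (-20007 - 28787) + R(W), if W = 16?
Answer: -48709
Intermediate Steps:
(-20007 - 28787) + R(W) = (-20007 - 28787) + 85 = -48794 + 85 = -48709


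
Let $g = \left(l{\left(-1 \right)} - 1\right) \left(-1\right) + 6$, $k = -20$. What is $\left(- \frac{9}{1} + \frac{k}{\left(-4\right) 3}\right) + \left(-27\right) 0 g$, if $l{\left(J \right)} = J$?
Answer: $- \frac{22}{3} \approx -7.3333$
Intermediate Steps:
$g = 8$ ($g = \left(-1 - 1\right) \left(-1\right) + 6 = \left(-2\right) \left(-1\right) + 6 = 2 + 6 = 8$)
$\left(- \frac{9}{1} + \frac{k}{\left(-4\right) 3}\right) + \left(-27\right) 0 g = \left(- \frac{9}{1} - \frac{20}{\left(-4\right) 3}\right) + \left(-27\right) 0 \cdot 8 = \left(\left(-9\right) 1 - \frac{20}{-12}\right) + 0 \cdot 8 = \left(-9 - - \frac{5}{3}\right) + 0 = \left(-9 + \frac{5}{3}\right) + 0 = - \frac{22}{3} + 0 = - \frac{22}{3}$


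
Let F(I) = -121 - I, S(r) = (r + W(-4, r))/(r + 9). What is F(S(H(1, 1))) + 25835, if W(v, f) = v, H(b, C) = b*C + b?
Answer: 282856/11 ≈ 25714.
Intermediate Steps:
H(b, C) = b + C*b (H(b, C) = C*b + b = b + C*b)
S(r) = (-4 + r)/(9 + r) (S(r) = (r - 4)/(r + 9) = (-4 + r)/(9 + r))
F(S(H(1, 1))) + 25835 = (-121 - (-4 + 1*(1 + 1))/(9 + 1*(1 + 1))) + 25835 = (-121 - (-4 + 1*2)/(9 + 1*2)) + 25835 = (-121 - (-4 + 2)/(9 + 2)) + 25835 = (-121 - (-2)/11) + 25835 = (-121 - 1*(-2/11)) + 25835 = (-121 + 2/11) + 25835 = -1329/11 + 25835 = 282856/11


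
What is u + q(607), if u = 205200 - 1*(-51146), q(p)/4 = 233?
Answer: 257278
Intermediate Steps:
q(p) = 932 (q(p) = 4*233 = 932)
u = 256346 (u = 205200 + 51146 = 256346)
u + q(607) = 256346 + 932 = 257278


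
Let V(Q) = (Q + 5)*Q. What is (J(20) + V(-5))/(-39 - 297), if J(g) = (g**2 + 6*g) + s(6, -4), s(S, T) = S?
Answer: -263/168 ≈ -1.5655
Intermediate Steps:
V(Q) = Q*(5 + Q) (V(Q) = (5 + Q)*Q = Q*(5 + Q))
J(g) = 6 + g**2 + 6*g (J(g) = (g**2 + 6*g) + 6 = 6 + g**2 + 6*g)
(J(20) + V(-5))/(-39 - 297) = ((6 + 20**2 + 6*20) - 5*(5 - 5))/(-39 - 297) = ((6 + 400 + 120) - 5*0)/(-336) = (526 + 0)*(-1/336) = 526*(-1/336) = -263/168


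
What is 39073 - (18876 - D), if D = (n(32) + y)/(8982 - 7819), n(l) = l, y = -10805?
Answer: 23478338/1163 ≈ 20188.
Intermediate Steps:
D = -10773/1163 (D = (32 - 10805)/(8982 - 7819) = -10773/1163 ≈ -9.2631)
39073 - (18876 - D) = 39073 - (18876 - 1*(-10773/1163)) = 39073 - (18876 + 10773/1163) = 39073 - 1*21963561/1163 = 39073 - 21963561/1163 = 23478338/1163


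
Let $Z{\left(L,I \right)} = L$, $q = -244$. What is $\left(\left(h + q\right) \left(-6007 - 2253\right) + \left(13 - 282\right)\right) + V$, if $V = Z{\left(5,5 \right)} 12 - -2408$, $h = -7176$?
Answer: $61291399$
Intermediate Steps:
$V = 2468$ ($V = 5 \cdot 12 - -2408 = 60 + 2408 = 2468$)
$\left(\left(h + q\right) \left(-6007 - 2253\right) + \left(13 - 282\right)\right) + V = \left(\left(-7176 - 244\right) \left(-6007 - 2253\right) + \left(13 - 282\right)\right) + 2468 = \left(\left(-7420\right) \left(-8260\right) + \left(13 - 282\right)\right) + 2468 = \left(61289200 - 269\right) + 2468 = 61288931 + 2468 = 61291399$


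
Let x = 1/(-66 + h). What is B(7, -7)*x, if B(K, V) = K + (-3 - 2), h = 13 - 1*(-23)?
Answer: -1/15 ≈ -0.066667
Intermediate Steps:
h = 36 (h = 13 + 23 = 36)
B(K, V) = -5 + K (B(K, V) = K - 5 = -5 + K)
x = -1/30 (x = 1/(-66 + 36) = 1/(-30) = -1/30 ≈ -0.033333)
B(7, -7)*x = (-5 + 7)*(-1/30) = 2*(-1/30) = -1/15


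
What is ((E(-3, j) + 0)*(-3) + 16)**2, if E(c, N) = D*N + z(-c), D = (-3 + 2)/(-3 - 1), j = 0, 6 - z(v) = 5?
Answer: 169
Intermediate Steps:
z(v) = 1 (z(v) = 6 - 1*5 = 6 - 5 = 1)
D = 1/4 (D = -1/(-4) = -1*(-1/4) = 1/4 ≈ 0.25000)
E(c, N) = 1 + N/4 (E(c, N) = N/4 + 1 = 1 + N/4)
((E(-3, j) + 0)*(-3) + 16)**2 = (((1 + (1/4)*0) + 0)*(-3) + 16)**2 = (((1 + 0) + 0)*(-3) + 16)**2 = ((1 + 0)*(-3) + 16)**2 = (1*(-3) + 16)**2 = (-3 + 16)**2 = 13**2 = 169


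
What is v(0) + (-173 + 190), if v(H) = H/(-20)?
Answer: 17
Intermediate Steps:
v(H) = -H/20 (v(H) = H*(-1/20) = -H/20)
v(0) + (-173 + 190) = -1/20*0 + (-173 + 190) = 0 + 17 = 17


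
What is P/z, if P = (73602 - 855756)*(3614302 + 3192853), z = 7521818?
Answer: -2662121755935/3760909 ≈ -7.0784e+5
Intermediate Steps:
P = -5324243511870 (P = -782154*6807155 = -5324243511870)
P/z = -5324243511870/7521818 = -5324243511870*1/7521818 = -2662121755935/3760909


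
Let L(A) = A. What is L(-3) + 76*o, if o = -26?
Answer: -1979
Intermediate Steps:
L(-3) + 76*o = -3 + 76*(-26) = -3 - 1976 = -1979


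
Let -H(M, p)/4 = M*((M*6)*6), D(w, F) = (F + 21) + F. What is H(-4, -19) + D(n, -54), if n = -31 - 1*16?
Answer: -2391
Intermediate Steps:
n = -47 (n = -31 - 16 = -47)
D(w, F) = 21 + 2*F (D(w, F) = (21 + F) + F = 21 + 2*F)
H(M, p) = -144*M² (H(M, p) = -4*M*(M*6)*6 = -4*M*(6*M)*6 = -4*M*36*M = -144*M²)
H(-4, -19) + D(n, -54) = -144*(-4)² + (21 + 2*(-54)) = -144*16 + (21 - 108) = -2304 - 87 = -2391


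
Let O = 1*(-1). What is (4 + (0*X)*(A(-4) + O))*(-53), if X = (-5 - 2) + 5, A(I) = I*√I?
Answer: -212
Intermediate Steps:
A(I) = I^(3/2)
X = -2 (X = -7 + 5 = -2)
O = -1
(4 + (0*X)*(A(-4) + O))*(-53) = (4 + (0*(-2))*((-4)^(3/2) - 1))*(-53) = (4 + 0*(-8*I - 1))*(-53) = (4 + 0*(-1 - 8*I))*(-53) = (4 + 0)*(-53) = 4*(-53) = -212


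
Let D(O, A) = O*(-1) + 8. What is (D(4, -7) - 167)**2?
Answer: 26569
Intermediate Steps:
D(O, A) = 8 - O (D(O, A) = -O + 8 = 8 - O)
(D(4, -7) - 167)**2 = ((8 - 1*4) - 167)**2 = ((8 - 4) - 167)**2 = (4 - 167)**2 = (-163)**2 = 26569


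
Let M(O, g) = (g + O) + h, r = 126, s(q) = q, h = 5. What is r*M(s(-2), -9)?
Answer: -756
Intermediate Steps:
M(O, g) = 5 + O + g (M(O, g) = (g + O) + 5 = (O + g) + 5 = 5 + O + g)
r*M(s(-2), -9) = 126*(5 - 2 - 9) = 126*(-6) = -756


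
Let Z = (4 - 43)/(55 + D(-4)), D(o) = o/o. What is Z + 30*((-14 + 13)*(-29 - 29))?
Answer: 97401/56 ≈ 1739.3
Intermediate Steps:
D(o) = 1
Z = -39/56 (Z = (4 - 43)/(55 + 1) = -39/56 ≈ -0.69643)
Z + 30*((-14 + 13)*(-29 - 29)) = -39/56 + 30*((-14 + 13)*(-29 - 29)) = -39/56 + 30*(-1*(-58)) = -39/56 + 30*58 = -39/56 + 1740 = 97401/56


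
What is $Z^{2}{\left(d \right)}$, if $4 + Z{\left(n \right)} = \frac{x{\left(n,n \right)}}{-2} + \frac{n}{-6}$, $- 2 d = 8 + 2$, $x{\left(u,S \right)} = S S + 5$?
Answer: $\frac{11881}{36} \approx 330.03$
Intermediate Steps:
$x{\left(u,S \right)} = 5 + S^{2}$ ($x{\left(u,S \right)} = S^{2} + 5 = 5 + S^{2}$)
$d = -5$ ($d = - \frac{8 + 2}{2} = \left(- \frac{1}{2}\right) 10 = -5$)
$Z{\left(n \right)} = - \frac{13}{2} - \frac{n^{2}}{2} - \frac{n}{6}$ ($Z{\left(n \right)} = -4 + \left(\frac{5 + n^{2}}{-2} + \frac{n}{-6}\right) = -4 + \left(\left(5 + n^{2}\right) \left(- \frac{1}{2}\right) + n \left(- \frac{1}{6}\right)\right) = -4 - \left(\frac{5}{2} + \frac{n^{2}}{2} + \frac{n}{6}\right) = - \frac{13}{2} - \frac{n^{2}}{2} - \frac{n}{6}$)
$Z^{2}{\left(d \right)} = \left(- \frac{13}{2} - \frac{\left(-5\right)^{2}}{2} - - \frac{5}{6}\right)^{2} = \left(- \frac{13}{2} - \frac{25}{2} + \frac{5}{6}\right)^{2} = \left(- \frac{109}{6}\right)^{2} = \frac{11881}{36}$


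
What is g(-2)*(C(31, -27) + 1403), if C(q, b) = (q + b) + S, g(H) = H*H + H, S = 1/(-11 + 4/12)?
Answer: 45021/16 ≈ 2813.8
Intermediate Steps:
S = -3/32 (S = 1/(-11 + (1/12)*4) = 1/(-11 + ⅓) = 1/(-32/3) = -3/32 ≈ -0.093750)
g(H) = H + H² (g(H) = H² + H = H + H²)
C(q, b) = -3/32 + b + q (C(q, b) = (q + b) - 3/32 = (b + q) - 3/32 = -3/32 + b + q)
g(-2)*(C(31, -27) + 1403) = (-2*(1 - 2))*((-3/32 - 27 + 31) + 1403) = (-2*(-1))*(125/32 + 1403) = 2*(45021/32) = 45021/16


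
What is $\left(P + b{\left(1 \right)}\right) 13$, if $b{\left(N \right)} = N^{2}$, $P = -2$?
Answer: $-13$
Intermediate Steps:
$\left(P + b{\left(1 \right)}\right) 13 = \left(-2 + 1^{2}\right) 13 = \left(-2 + 1\right) 13 = \left(-1\right) 13 = -13$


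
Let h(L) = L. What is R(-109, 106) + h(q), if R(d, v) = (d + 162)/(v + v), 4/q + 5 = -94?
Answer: 83/396 ≈ 0.20960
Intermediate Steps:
q = -4/99 (q = 4/(-5 - 94) = 4/(-99) = 4*(-1/99) = -4/99 ≈ -0.040404)
R(d, v) = (162 + d)/(2*v) (R(d, v) = (162 + d)/((2*v)) = (162 + d)*(1/(2*v)) = (162 + d)/(2*v))
R(-109, 106) + h(q) = (1/2)*(162 - 109)/106 - 4/99 = (1/2)*(1/106)*53 - 4/99 = 1/4 - 4/99 = 83/396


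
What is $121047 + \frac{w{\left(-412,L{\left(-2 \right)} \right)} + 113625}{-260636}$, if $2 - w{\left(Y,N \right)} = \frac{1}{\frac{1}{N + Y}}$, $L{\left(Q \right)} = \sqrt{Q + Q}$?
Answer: $\frac{31549091853}{260636} + \frac{i}{130318} \approx 1.2105 \cdot 10^{5} + 7.6735 \cdot 10^{-6} i$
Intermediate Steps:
$L{\left(Q \right)} = \sqrt{2} \sqrt{Q}$ ($L{\left(Q \right)} = \sqrt{2 Q} = \sqrt{2} \sqrt{Q}$)
$w{\left(Y,N \right)} = 2 - N - Y$ ($w{\left(Y,N \right)} = 2 - \frac{1}{\frac{1}{N + Y}} = 2 - \left(N + Y\right) = 2 - N - Y$)
$121047 + \frac{w{\left(-412,L{\left(-2 \right)} \right)} + 113625}{-260636} = 121047 + \frac{\left(2 - \sqrt{2} \sqrt{-2} - -412\right) + 113625}{-260636} = 121047 + \left(\left(2 - \sqrt{2} i \sqrt{2} + 412\right) + 113625\right) \left(- \frac{1}{260636}\right) = 121047 + \left(\left(2 - 2 i + 412\right) + 113625\right) \left(- \frac{1}{260636}\right) = 121047 + \left(\left(414 - 2 i\right) + 113625\right) \left(- \frac{1}{260636}\right) = 121047 + \left(114039 - 2 i\right) \left(- \frac{1}{260636}\right) = 121047 - \left(\frac{114039}{260636} - \frac{i}{130318}\right) = \frac{31549091853}{260636} + \frac{i}{130318}$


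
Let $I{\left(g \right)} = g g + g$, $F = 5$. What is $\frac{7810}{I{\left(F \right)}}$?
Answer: $\frac{781}{3} \approx 260.33$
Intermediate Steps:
$I{\left(g \right)} = g + g^{2}$ ($I{\left(g \right)} = g^{2} + g = g + g^{2}$)
$\frac{7810}{I{\left(F \right)}} = \frac{7810}{5 \left(1 + 5\right)} = \frac{7810}{5 \cdot 6} = \frac{7810}{30} = 7810 \cdot \frac{1}{30} = \frac{781}{3}$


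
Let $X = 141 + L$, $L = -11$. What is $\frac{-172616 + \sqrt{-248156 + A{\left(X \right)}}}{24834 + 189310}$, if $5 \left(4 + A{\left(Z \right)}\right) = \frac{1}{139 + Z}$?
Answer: $- \frac{21577}{26768} + \frac{i \sqrt{448927642655}}{288023680} \approx -0.80607 + 0.0023263 i$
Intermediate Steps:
$X = 130$ ($X = 141 - 11 = 130$)
$A{\left(Z \right)} = -4 + \frac{1}{5 \left(139 + Z\right)}$
$\frac{-172616 + \sqrt{-248156 + A{\left(X \right)}}}{24834 + 189310} = \frac{-172616 + \sqrt{-248156 + \frac{-2779 - 2600}{5 \left(139 + 130\right)}}}{24834 + 189310} = \frac{-172616 + \sqrt{-248156 + \frac{-2779 - 2600}{5 \cdot 269}}}{214144} = \left(-172616 + \sqrt{-248156 + \frac{1}{5} \cdot \frac{1}{269} \left(-5379\right)}\right) \frac{1}{214144} = \left(-172616 + \sqrt{-248156 - \frac{5379}{1345}}\right) \frac{1}{214144} = \left(-172616 + \sqrt{- \frac{333775199}{1345}}\right) \frac{1}{214144} = \left(-172616 + \frac{i \sqrt{448927642655}}{1345}\right) \frac{1}{214144} = - \frac{21577}{26768} + \frac{i \sqrt{448927642655}}{288023680}$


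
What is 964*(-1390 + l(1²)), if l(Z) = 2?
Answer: -1338032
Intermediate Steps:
964*(-1390 + l(1²)) = 964*(-1390 + 2) = 964*(-1388) = -1338032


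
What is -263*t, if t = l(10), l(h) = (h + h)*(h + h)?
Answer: -105200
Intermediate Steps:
l(h) = 4*h**2 (l(h) = (2*h)*(2*h) = 4*h**2)
t = 400 (t = 4*10**2 = 4*100 = 400)
-263*t = -263*400 = -105200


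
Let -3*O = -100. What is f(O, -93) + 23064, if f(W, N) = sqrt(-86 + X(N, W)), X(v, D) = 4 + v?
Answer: 23064 + 5*I*sqrt(7) ≈ 23064.0 + 13.229*I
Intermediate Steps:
O = 100/3 (O = -1/3*(-100) = 100/3 ≈ 33.333)
f(W, N) = sqrt(-82 + N) (f(W, N) = sqrt(-86 + (4 + N)) = sqrt(-82 + N))
f(O, -93) + 23064 = sqrt(-82 - 93) + 23064 = sqrt(-175) + 23064 = 5*I*sqrt(7) + 23064 = 23064 + 5*I*sqrt(7)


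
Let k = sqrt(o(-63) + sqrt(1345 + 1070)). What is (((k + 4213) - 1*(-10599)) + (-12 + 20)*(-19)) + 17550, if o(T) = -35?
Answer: 32210 + sqrt(-35 + sqrt(2415)) ≈ 32214.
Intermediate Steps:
k = sqrt(-35 + sqrt(2415)) (k = sqrt(-35 + sqrt(1345 + 1070)) = sqrt(-35 + sqrt(2415)) ≈ 3.7607)
(((k + 4213) - 1*(-10599)) + (-12 + 20)*(-19)) + 17550 = (((sqrt(-35 + sqrt(2415)) + 4213) - 1*(-10599)) + (-12 + 20)*(-19)) + 17550 = (((4213 + sqrt(-35 + sqrt(2415))) + 10599) + 8*(-19)) + 17550 = ((14812 + sqrt(-35 + sqrt(2415))) - 152) + 17550 = (14660 + sqrt(-35 + sqrt(2415))) + 17550 = 32210 + sqrt(-35 + sqrt(2415))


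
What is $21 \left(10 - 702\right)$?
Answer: $-14532$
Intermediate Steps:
$21 \left(10 - 702\right) = 21 \left(-692\right) = -14532$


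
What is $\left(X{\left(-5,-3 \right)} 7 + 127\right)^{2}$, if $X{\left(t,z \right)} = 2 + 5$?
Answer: $30976$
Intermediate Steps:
$X{\left(t,z \right)} = 7$
$\left(X{\left(-5,-3 \right)} 7 + 127\right)^{2} = \left(7 \cdot 7 + 127\right)^{2} = \left(49 + 127\right)^{2} = 176^{2} = 30976$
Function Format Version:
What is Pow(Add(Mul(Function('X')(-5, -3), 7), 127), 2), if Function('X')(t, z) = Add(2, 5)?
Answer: 30976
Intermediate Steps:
Function('X')(t, z) = 7
Pow(Add(Mul(Function('X')(-5, -3), 7), 127), 2) = Pow(Add(Mul(7, 7), 127), 2) = Pow(Add(49, 127), 2) = Pow(176, 2) = 30976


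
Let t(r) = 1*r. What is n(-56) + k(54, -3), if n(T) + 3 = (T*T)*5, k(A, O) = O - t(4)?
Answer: 15670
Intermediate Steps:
t(r) = r
k(A, O) = -4 + O (k(A, O) = O - 1*4 = O - 4 = -4 + O)
n(T) = -3 + 5*T² (n(T) = -3 + (T*T)*5 = -3 + T²*5 = -3 + 5*T²)
n(-56) + k(54, -3) = (-3 + 5*(-56)²) + (-4 - 3) = (-3 + 5*3136) - 7 = (-3 + 15680) - 7 = 15677 - 7 = 15670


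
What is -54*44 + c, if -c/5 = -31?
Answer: -2221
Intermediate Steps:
c = 155 (c = -5*(-31) = 155)
-54*44 + c = -54*44 + 155 = -2376 + 155 = -2221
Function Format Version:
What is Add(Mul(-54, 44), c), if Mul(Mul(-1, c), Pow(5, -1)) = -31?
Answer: -2221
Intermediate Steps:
c = 155 (c = Mul(-5, -31) = 155)
Add(Mul(-54, 44), c) = Add(Mul(-54, 44), 155) = Add(-2376, 155) = -2221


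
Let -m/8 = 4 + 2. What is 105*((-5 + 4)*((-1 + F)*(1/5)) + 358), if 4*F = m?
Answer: 37863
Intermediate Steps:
m = -48 (m = -8*(4 + 2) = -8*6 = -48)
F = -12 (F = (¼)*(-48) = -12)
105*((-5 + 4)*((-1 + F)*(1/5)) + 358) = 105*((-5 + 4)*((-1 - 12)*(1/5)) + 358) = 105*(-(-13)*1*(⅕) + 358) = 105*(-(-13)/5 + 358) = 105*(-1*(-13/5) + 358) = 105*(13/5 + 358) = 105*(1803/5) = 37863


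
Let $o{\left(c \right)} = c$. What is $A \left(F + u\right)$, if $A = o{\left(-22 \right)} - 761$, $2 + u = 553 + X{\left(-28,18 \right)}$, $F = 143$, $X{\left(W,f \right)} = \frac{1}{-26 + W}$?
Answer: $- \frac{1086775}{2} \approx -5.4339 \cdot 10^{5}$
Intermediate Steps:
$u = \frac{29753}{54}$ ($u = -2 + \left(553 + \frac{1}{-26 - 28}\right) = -2 + \left(553 + \frac{1}{-54}\right) = -2 + \left(553 - \frac{1}{54}\right) = -2 + \frac{29861}{54} = \frac{29753}{54} \approx 550.98$)
$A = -783$ ($A = -22 - 761 = -783$)
$A \left(F + u\right) = - 783 \left(143 + \frac{29753}{54}\right) = \left(-783\right) \frac{37475}{54} = - \frac{1086775}{2}$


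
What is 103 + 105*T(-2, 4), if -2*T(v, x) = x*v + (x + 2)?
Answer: 208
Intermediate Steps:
T(v, x) = -1 - x/2 - v*x/2 (T(v, x) = -(x*v + (x + 2))/2 = -(v*x + (2 + x))/2 = -(2 + x + v*x)/2 = -1 - x/2 - v*x/2)
103 + 105*T(-2, 4) = 103 + 105*(-1 - ½*4 - ½*(-2)*4) = 103 + 105*(-1 - 2 + 4) = 103 + 105*1 = 103 + 105 = 208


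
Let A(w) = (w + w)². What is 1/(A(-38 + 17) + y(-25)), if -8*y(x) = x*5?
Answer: 8/14237 ≈ 0.00056192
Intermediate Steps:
A(w) = 4*w² (A(w) = (2*w)² = 4*w²)
y(x) = -5*x/8 (y(x) = -x*5/8 = -5*x/8)
1/(A(-38 + 17) + y(-25)) = 1/(4*(-38 + 17)² - 5/8*(-25)) = 1/(4*(-21)² + 125/8) = 1/(4*441 + 125/8) = 1/(1764 + 125/8) = 1/(14237/8) = 8/14237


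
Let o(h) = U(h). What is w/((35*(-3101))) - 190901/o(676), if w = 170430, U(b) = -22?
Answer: 4143138115/477554 ≈ 8675.8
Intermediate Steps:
o(h) = -22
w/((35*(-3101))) - 190901/o(676) = 170430/((35*(-3101))) - 190901/(-22) = 170430/(-108535) - 190901*(-1/22) = 170430*(-1/108535) + 190901/22 = -34086/21707 + 190901/22 = 4143138115/477554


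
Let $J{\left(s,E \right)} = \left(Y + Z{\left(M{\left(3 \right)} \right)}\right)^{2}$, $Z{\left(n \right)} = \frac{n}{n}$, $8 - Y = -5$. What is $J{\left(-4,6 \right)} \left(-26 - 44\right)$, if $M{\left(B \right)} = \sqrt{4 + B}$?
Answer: $-13720$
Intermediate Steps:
$Y = 13$ ($Y = 8 - -5 = 8 + 5 = 13$)
$Z{\left(n \right)} = 1$
$J{\left(s,E \right)} = 196$ ($J{\left(s,E \right)} = \left(13 + 1\right)^{2} = 14^{2} = 196$)
$J{\left(-4,6 \right)} \left(-26 - 44\right) = 196 \left(-26 - 44\right) = 196 \left(-70\right) = -13720$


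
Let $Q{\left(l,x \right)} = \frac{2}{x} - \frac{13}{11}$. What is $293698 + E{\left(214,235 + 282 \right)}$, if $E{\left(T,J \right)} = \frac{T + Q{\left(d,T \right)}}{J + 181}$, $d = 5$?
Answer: $\frac{120643333803}{410773} \approx 2.937 \cdot 10^{5}$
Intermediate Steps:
$Q{\left(l,x \right)} = - \frac{13}{11} + \frac{2}{x}$ ($Q{\left(l,x \right)} = \frac{2}{x} - \frac{13}{11} = - \frac{13}{11} + \frac{2}{x}$)
$E{\left(T,J \right)} = \frac{- \frac{13}{11} + T + \frac{2}{T}}{181 + J}$ ($E{\left(T,J \right)} = \frac{T - \left(\frac{13}{11} - \frac{2}{T}\right)}{J + 181} = \frac{- \frac{13}{11} + T + \frac{2}{T}}{181 + J}$)
$293698 + E{\left(214,235 + 282 \right)} = 293698 + \frac{22 + 214 \left(-13 + 11 \cdot 214\right)}{11 \cdot 214 \left(181 + \left(235 + 282\right)\right)} = 293698 + \frac{1}{11} \cdot \frac{1}{214} \frac{1}{181 + 517} \left(22 + 214 \left(-13 + 2354\right)\right) = 293698 + \frac{1}{11} \cdot \frac{1}{214} \cdot \frac{1}{698} \left(22 + 214 \cdot 2341\right) = 293698 + \frac{1}{11} \cdot \frac{1}{214} \cdot \frac{1}{698} \left(22 + 500974\right) = 293698 + \frac{1}{11} \cdot \frac{1}{214} \cdot \frac{1}{698} \cdot 500996 = 293698 + \frac{125249}{410773} = \frac{120643333803}{410773}$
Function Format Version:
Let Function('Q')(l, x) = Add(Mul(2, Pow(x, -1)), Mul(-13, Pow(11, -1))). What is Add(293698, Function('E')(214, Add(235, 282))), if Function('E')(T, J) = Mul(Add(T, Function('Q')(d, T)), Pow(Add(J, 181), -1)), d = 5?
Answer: Rational(120643333803, 410773) ≈ 2.9370e+5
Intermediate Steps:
Function('Q')(l, x) = Add(Rational(-13, 11), Mul(2, Pow(x, -1))) (Function('Q')(l, x) = Add(Mul(2, Pow(x, -1)), Mul(-13, Rational(1, 11))) = Add(Mul(2, Pow(x, -1)), Rational(-13, 11)) = Add(Rational(-13, 11), Mul(2, Pow(x, -1))))
Function('E')(T, J) = Mul(Pow(Add(181, J), -1), Add(Rational(-13, 11), T, Mul(2, Pow(T, -1)))) (Function('E')(T, J) = Mul(Add(T, Add(Rational(-13, 11), Mul(2, Pow(T, -1)))), Pow(Add(J, 181), -1)) = Mul(Add(Rational(-13, 11), T, Mul(2, Pow(T, -1))), Pow(Add(181, J), -1)) = Mul(Pow(Add(181, J), -1), Add(Rational(-13, 11), T, Mul(2, Pow(T, -1)))))
Add(293698, Function('E')(214, Add(235, 282))) = Add(293698, Mul(Rational(1, 11), Pow(214, -1), Pow(Add(181, Add(235, 282)), -1), Add(22, Mul(214, Add(-13, Mul(11, 214)))))) = Add(293698, Mul(Rational(1, 11), Rational(1, 214), Pow(Add(181, 517), -1), Add(22, Mul(214, Add(-13, 2354))))) = Add(293698, Mul(Rational(1, 11), Rational(1, 214), Pow(698, -1), Add(22, Mul(214, 2341)))) = Add(293698, Mul(Rational(1, 11), Rational(1, 214), Rational(1, 698), Add(22, 500974))) = Add(293698, Mul(Rational(1, 11), Rational(1, 214), Rational(1, 698), 500996)) = Add(293698, Rational(125249, 410773)) = Rational(120643333803, 410773)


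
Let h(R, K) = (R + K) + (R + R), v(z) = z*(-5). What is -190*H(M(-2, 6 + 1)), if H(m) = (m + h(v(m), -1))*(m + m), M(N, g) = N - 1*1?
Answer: 46740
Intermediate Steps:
v(z) = -5*z
h(R, K) = K + 3*R (h(R, K) = (K + R) + 2*R = K + 3*R)
M(N, g) = -1 + N (M(N, g) = N - 1 = -1 + N)
H(m) = 2*m*(-1 - 14*m) (H(m) = (m + (-1 + 3*(-5*m)))*(m + m) = (m + (-1 - 15*m))*(2*m) = (-1 - 14*m)*(2*m) = 2*m*(-1 - 14*m))
-190*H(M(-2, 6 + 1)) = -380*(-1 - 2)*(-1 - 14*(-1 - 2)) = -380*(-3)*(-1 - 14*(-3)) = -380*(-3)*(-1 + 42) = -380*(-3)*41 = -190*(-246) = 46740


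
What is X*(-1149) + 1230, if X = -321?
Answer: 370059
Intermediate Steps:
X*(-1149) + 1230 = -321*(-1149) + 1230 = 368829 + 1230 = 370059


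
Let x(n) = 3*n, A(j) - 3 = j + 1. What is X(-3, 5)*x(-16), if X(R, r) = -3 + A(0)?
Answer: -48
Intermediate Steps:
A(j) = 4 + j (A(j) = 3 + (j + 1) = 3 + (1 + j) = 4 + j)
X(R, r) = 1 (X(R, r) = -3 + (4 + 0) = -3 + 4 = 1)
X(-3, 5)*x(-16) = 1*(3*(-16)) = 1*(-48) = -48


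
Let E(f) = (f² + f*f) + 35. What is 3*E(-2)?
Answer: 129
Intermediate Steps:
E(f) = 35 + 2*f² (E(f) = (f² + f²) + 35 = 2*f² + 35 = 35 + 2*f²)
3*E(-2) = 3*(35 + 2*(-2)²) = 3*(35 + 2*4) = 3*(35 + 8) = 3*43 = 129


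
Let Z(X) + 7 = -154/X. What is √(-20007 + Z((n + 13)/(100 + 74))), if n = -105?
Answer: I*√10433329/23 ≈ 140.44*I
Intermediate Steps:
Z(X) = -7 - 154/X
√(-20007 + Z((n + 13)/(100 + 74))) = √(-20007 + (-7 - 154*(100 + 74)/(-105 + 13))) = √(-20007 + (-7 - 154/((-92/174)))) = √(-20007 + (-7 - 154/((-92*1/174)))) = √(-20007 + (-7 - 154/(-46/87))) = √(-20007 + (-7 - 154*(-87/46))) = √(-20007 + (-7 + 6699/23)) = √(-20007 + 6538/23) = √(-453623/23) = I*√10433329/23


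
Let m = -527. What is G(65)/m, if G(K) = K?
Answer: -65/527 ≈ -0.12334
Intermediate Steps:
G(65)/m = 65/(-527) = 65*(-1/527) = -65/527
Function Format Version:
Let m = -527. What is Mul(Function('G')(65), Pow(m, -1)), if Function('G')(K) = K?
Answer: Rational(-65, 527) ≈ -0.12334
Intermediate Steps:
Mul(Function('G')(65), Pow(m, -1)) = Mul(65, Pow(-527, -1)) = Mul(65, Rational(-1, 527)) = Rational(-65, 527)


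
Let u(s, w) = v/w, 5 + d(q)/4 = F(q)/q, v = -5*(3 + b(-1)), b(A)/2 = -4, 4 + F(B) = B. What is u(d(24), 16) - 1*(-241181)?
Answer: 3858921/16 ≈ 2.4118e+5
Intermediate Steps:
F(B) = -4 + B
b(A) = -8 (b(A) = 2*(-4) = -8)
v = 25 (v = -5*(3 - 8) = -5*(-5) = -1*(-25) = 25)
d(q) = -20 + 4*(-4 + q)/q (d(q) = -20 + 4*((-4 + q)/q) = -20 + 4*(-4 + q)/q)
u(s, w) = 25/w
u(d(24), 16) - 1*(-241181) = 25/16 - 1*(-241181) = 25*(1/16) + 241181 = 25/16 + 241181 = 3858921/16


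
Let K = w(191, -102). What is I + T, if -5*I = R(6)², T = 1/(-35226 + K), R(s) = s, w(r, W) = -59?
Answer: -254053/35285 ≈ -7.2000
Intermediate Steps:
K = -59
T = -1/35285 (T = 1/(-35226 - 59) = 1/(-35285) = -1/35285 ≈ -2.8341e-5)
I = -36/5 (I = -⅕*6² = -⅕*36 = -36/5 ≈ -7.2000)
I + T = -36/5 - 1/35285 = -254053/35285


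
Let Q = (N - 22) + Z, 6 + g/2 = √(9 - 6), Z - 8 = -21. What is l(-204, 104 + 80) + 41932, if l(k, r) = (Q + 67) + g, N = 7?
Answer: 41959 + 2*√3 ≈ 41962.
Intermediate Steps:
Z = -13 (Z = 8 - 21 = -13)
g = -12 + 2*√3 (g = -12 + 2*√(9 - 6) = -12 + 2*√3 ≈ -8.5359)
Q = -28 (Q = (7 - 22) - 13 = -15 - 13 = -28)
l(k, r) = 27 + 2*√3 (l(k, r) = (-28 + 67) + (-12 + 2*√3) = 39 + (-12 + 2*√3) = 27 + 2*√3)
l(-204, 104 + 80) + 41932 = (27 + 2*√3) + 41932 = 41959 + 2*√3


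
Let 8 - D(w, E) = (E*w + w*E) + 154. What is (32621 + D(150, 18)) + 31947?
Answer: 59022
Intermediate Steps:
D(w, E) = -146 - 2*E*w (D(w, E) = 8 - ((E*w + w*E) + 154) = 8 - ((E*w + E*w) + 154) = 8 - (2*E*w + 154) = 8 - (154 + 2*E*w) = 8 + (-154 - 2*E*w) = -146 - 2*E*w)
(32621 + D(150, 18)) + 31947 = (32621 + (-146 - 2*18*150)) + 31947 = (32621 + (-146 - 5400)) + 31947 = (32621 - 5546) + 31947 = 27075 + 31947 = 59022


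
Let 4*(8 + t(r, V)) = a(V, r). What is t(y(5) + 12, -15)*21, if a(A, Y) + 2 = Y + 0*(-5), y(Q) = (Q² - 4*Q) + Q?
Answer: -63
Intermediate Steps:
y(Q) = Q² - 3*Q
a(A, Y) = -2 + Y (a(A, Y) = -2 + (Y + 0*(-5)) = -2 + (Y + 0) = -2 + Y)
t(r, V) = -17/2 + r/4 (t(r, V) = -8 + (-2 + r)/4 = -8 + (-½ + r/4) = -17/2 + r/4)
t(y(5) + 12, -15)*21 = (-17/2 + (5*(-3 + 5) + 12)/4)*21 = (-17/2 + (5*2 + 12)/4)*21 = (-17/2 + (10 + 12)/4)*21 = (-17/2 + (¼)*22)*21 = (-17/2 + 11/2)*21 = -3*21 = -63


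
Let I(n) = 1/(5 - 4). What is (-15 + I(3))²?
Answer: 196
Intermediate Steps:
I(n) = 1 (I(n) = 1/1 = 1)
(-15 + I(3))² = (-15 + 1)² = (-14)² = 196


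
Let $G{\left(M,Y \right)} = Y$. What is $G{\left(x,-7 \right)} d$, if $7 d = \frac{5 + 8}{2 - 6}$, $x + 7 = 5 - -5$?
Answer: $\frac{13}{4} \approx 3.25$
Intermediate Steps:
$x = 3$ ($x = -7 + \left(5 - -5\right) = -7 + \left(5 + 5\right) = -7 + 10 = 3$)
$d = - \frac{13}{28}$ ($d = \frac{\left(5 + 8\right) \frac{1}{2 - 6}}{7} = \frac{13 \frac{1}{-4}}{7} = \frac{13 \left(- \frac{1}{4}\right)}{7} = \frac{1}{7} \left(- \frac{13}{4}\right) = - \frac{13}{28} \approx -0.46429$)
$G{\left(x,-7 \right)} d = \left(-7\right) \left(- \frac{13}{28}\right) = \frac{13}{4}$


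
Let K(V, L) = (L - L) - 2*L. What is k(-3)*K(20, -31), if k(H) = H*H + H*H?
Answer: 1116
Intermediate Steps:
k(H) = 2*H² (k(H) = H² + H² = 2*H²)
K(V, L) = -2*L (K(V, L) = 0 - 2*L = -2*L)
k(-3)*K(20, -31) = (2*(-3)²)*(-2*(-31)) = (2*9)*62 = 18*62 = 1116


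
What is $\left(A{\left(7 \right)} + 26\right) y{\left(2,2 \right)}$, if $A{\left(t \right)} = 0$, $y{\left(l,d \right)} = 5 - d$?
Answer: $78$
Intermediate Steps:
$\left(A{\left(7 \right)} + 26\right) y{\left(2,2 \right)} = \left(0 + 26\right) \left(5 - 2\right) = 26 \left(5 - 2\right) = 26 \cdot 3 = 78$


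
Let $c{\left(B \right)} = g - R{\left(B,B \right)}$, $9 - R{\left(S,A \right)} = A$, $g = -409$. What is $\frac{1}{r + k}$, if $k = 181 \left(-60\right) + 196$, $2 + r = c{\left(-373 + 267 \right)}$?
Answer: $- \frac{1}{11190} \approx -8.9366 \cdot 10^{-5}$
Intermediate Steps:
$R{\left(S,A \right)} = 9 - A$
$c{\left(B \right)} = -418 + B$ ($c{\left(B \right)} = -409 - \left(9 - B\right) = -409 + \left(-9 + B\right) = -418 + B$)
$r = -526$ ($r = -2 + \left(-418 + \left(-373 + 267\right)\right) = -2 - 524 = -526$)
$k = -10664$ ($k = -10860 + 196 = -10664$)
$\frac{1}{r + k} = \frac{1}{-526 - 10664} = \frac{1}{-11190} = - \frac{1}{11190}$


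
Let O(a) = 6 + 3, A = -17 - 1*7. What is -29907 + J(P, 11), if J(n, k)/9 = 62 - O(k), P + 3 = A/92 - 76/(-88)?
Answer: -29430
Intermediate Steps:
A = -24 (A = -17 - 7 = -24)
O(a) = 9
P = -1213/506 (P = -3 + (-24/92 - 76/(-88)) = -3 + (-24*1/92 - 76*(-1/88)) = -3 + (-6/23 + 19/22) = -3 + 305/506 = -1213/506 ≈ -2.3972)
J(n, k) = 477 (J(n, k) = 9*(62 - 1*9) = 9*(62 - 9) = 9*53 = 477)
-29907 + J(P, 11) = -29907 + 477 = -29430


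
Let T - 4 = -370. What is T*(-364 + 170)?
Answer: 71004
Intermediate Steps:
T = -366 (T = 4 - 370 = -366)
T*(-364 + 170) = -366*(-364 + 170) = -366*(-194) = 71004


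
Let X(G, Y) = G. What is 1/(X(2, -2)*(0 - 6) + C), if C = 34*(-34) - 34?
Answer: -1/1202 ≈ -0.00083195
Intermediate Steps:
C = -1190 (C = -1156 - 34 = -1190)
1/(X(2, -2)*(0 - 6) + C) = 1/(2*(0 - 6) - 1190) = 1/(2*(-6) - 1190) = 1/(-12 - 1190) = 1/(-1202) = -1/1202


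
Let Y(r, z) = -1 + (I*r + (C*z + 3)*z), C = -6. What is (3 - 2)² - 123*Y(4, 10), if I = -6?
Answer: 73186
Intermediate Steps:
Y(r, z) = -1 - 6*r + z*(3 - 6*z) (Y(r, z) = -1 + (-6*r + (-6*z + 3)*z) = -1 + (-6*r + (3 - 6*z)*z) = -1 + (-6*r + z*(3 - 6*z)) = -1 - 6*r + z*(3 - 6*z))
(3 - 2)² - 123*Y(4, 10) = (3 - 2)² - 123*(-1 - 6*4 - 6*10² + 3*10) = 1² - 123*(-1 - 24 - 6*100 + 30) = 1 - 123*(-1 - 24 - 600 + 30) = 1 - 123*(-595) = 1 + 73185 = 73186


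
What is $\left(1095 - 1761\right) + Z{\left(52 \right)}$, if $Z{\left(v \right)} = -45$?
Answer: $-711$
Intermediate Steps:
$\left(1095 - 1761\right) + Z{\left(52 \right)} = \left(1095 - 1761\right) - 45 = -666 - 45 = -711$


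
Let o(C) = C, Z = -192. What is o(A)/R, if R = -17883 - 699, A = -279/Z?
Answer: -31/396416 ≈ -7.8201e-5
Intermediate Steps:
A = 93/64 (A = -279/(-192) = -279*(-1/192) = 93/64 ≈ 1.4531)
R = -18582
o(A)/R = (93/64)/(-18582) = (93/64)*(-1/18582) = -31/396416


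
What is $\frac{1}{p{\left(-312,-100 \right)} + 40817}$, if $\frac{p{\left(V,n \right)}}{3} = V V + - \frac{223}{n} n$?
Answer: $\frac{1}{332180} \approx 3.0104 \cdot 10^{-6}$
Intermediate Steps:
$p{\left(V,n \right)} = -669 + 3 V^{2}$ ($p{\left(V,n \right)} = 3 \left(V V + - \frac{223}{n} n\right) = 3 \left(V^{2} - 223\right) = 3 \left(-223 + V^{2}\right) = -669 + 3 V^{2}$)
$\frac{1}{p{\left(-312,-100 \right)} + 40817} = \frac{1}{\left(-669 + 3 \left(-312\right)^{2}\right) + 40817} = \frac{1}{\left(-669 + 3 \cdot 97344\right) + 40817} = \frac{1}{\left(-669 + 292032\right) + 40817} = \frac{1}{291363 + 40817} = \frac{1}{332180}$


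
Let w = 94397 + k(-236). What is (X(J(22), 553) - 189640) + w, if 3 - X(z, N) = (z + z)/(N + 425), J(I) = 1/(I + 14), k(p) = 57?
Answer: -1675601533/17604 ≈ -95183.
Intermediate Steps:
J(I) = 1/(14 + I)
w = 94454 (w = 94397 + 57 = 94454)
X(z, N) = 3 - 2*z/(425 + N) (X(z, N) = 3 - (z + z)/(N + 425) = 3 - 2*z/(425 + N))
(X(J(22), 553) - 189640) + w = ((1275 - 2/(14 + 22) + 3*553)/(425 + 553) - 189640) + 94454 = ((1275 - 2/36 + 1659)/978 - 189640) + 94454 = ((1275 - 2*1/36 + 1659)/978 - 189640) + 94454 = ((1275 - 1/18 + 1659)/978 - 189640) + 94454 = ((1/978)*(52811/18) - 189640) + 94454 = (52811/17604 - 189640) + 94454 = -3338369749/17604 + 94454 = -1675601533/17604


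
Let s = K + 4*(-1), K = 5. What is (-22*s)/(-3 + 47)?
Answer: -½ ≈ -0.50000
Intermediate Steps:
s = 1 (s = 5 + 4*(-1) = 5 - 4 = 1)
(-22*s)/(-3 + 47) = (-22*1)/(-3 + 47) = -22/44 = -22*1/44 = -½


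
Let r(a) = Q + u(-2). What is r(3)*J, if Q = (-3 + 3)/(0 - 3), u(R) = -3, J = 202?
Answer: -606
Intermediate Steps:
Q = 0 (Q = 0/(-3) = 0*(-⅓) = 0)
r(a) = -3 (r(a) = 0 - 3 = -3)
r(3)*J = -3*202 = -606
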